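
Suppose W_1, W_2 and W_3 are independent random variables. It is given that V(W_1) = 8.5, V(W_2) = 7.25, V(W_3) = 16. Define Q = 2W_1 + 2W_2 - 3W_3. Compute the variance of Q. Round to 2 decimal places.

207.00

By independence, V(Q) = (2)²V(W_1) + (2)²V(W_2) + (-3)²V(W_3)
= (2)²·8.5 + (2)²·7.25 + (-3)²·16 = 207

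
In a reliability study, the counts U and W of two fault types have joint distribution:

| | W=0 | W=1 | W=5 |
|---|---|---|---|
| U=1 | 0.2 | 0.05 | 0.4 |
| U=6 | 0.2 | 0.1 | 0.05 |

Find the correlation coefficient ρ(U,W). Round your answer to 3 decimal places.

-0.433

E[U] = 2.75,  E[W] = 2.4
E[UW] = 4.15
Cov(U,W) = E[UW] − E[U]E[W] = 4.15 − (2.75)(2.4) = -2.45
var(U) = 5.6875,  var(W) = 5.64
ρ = -2.45 / √(5.6875·5.64) ≈ -0.433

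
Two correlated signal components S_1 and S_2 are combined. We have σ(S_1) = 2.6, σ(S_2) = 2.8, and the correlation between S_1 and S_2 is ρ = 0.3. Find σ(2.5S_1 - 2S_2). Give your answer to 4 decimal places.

7.1951

V(S_1) = (2.6)² = 6.76;  V(S_2) = (2.8)² = 7.84
cov(S_1,S_2) = ρ·σ(S_1)·σ(S_2) = 0.3·2.6·2.8 = 2.184
V(2.5S_1 - 2S_2) = (2.5)²·V(S_1) + (-2)²·V(S_2) + 2·(2.5)·(-2)·cov(S_1,S_2)
= 6.25·6.76 + 4·7.84 + -10·2.184 = 51.77
σ(2.5S_1 - 2S_2) = √51.77 ≈ 7.1951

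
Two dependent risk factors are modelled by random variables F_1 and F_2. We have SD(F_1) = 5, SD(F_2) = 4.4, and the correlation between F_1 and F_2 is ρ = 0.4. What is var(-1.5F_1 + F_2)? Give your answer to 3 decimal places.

49.210

var(F_1) = (5)² = 25;  var(F_2) = (4.4)² = 19.36
cov(F_1,F_2) = ρ·SD(F_1)·SD(F_2) = 0.4·5·4.4 = 8.8
var(-1.5F_1 + F_2) = (-1.5)²·var(F_1) + (1)²·var(F_2) + 2·(-1.5)·(1)·cov(F_1,F_2)
= 2.25·25 + 1·19.36 + -3·8.8 = 49.21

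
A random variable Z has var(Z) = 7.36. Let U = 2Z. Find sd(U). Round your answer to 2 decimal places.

5.43

var(2Z) = (2)²·7.36 = 29.44
sd(U) = √29.44 ≈ 5.43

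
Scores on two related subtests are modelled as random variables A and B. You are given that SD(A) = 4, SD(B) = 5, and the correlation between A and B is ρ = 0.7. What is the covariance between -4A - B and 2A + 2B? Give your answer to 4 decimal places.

-318.0000

var(A) = (4)² = 16;  var(B) = (5)² = 25
cov(A,B) = ρ·SD(A)·SD(B) = 0.7·4·5 = 14
cov(-4A - B, 2A + 2B) = (-4)(2)var(A) + (-1)(2)var(B) + [(-4)(2) + (-1)(2)]cov(A,B)
= -8·16 + -2·25 + -10·14 = -318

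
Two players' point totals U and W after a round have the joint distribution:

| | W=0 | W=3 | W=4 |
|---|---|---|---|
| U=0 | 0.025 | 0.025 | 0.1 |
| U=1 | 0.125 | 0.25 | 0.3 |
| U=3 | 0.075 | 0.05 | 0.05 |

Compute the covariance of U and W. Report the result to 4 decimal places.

-0.3300

E[U] = 1.2,  E[W] = 2.775
E[UW] = 3
cov(U,W) = E[UW] − E[U]E[W] = 3 − (1.2)(2.775) = -0.33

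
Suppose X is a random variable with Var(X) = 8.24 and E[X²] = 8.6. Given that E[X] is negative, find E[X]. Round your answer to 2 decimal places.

(E[X])² = E[X²] − Var(X) = 8.6 − 8.24 = 0.36
E[X] = −√0.36 = -0.6

-0.60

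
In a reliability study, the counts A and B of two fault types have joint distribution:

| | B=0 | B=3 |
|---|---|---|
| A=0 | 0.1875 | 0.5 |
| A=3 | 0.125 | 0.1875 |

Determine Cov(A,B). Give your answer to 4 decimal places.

-0.2461

E[A] = 0.9375,  E[B] = 2.0625
E[AB] = 1.6875
Cov(A,B) = E[AB] − E[A]E[B] = 1.6875 − (0.9375)(2.0625) = -0.24609375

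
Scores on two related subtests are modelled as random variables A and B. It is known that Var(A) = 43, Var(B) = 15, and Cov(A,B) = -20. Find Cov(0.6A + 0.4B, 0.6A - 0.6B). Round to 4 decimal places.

Cov(0.6A + 0.4B, 0.6A - 0.6B) = (0.6)(0.6)Var(A) + (0.4)(-0.6)Var(B) + [(0.6)(-0.6) + (0.4)(0.6)]Cov(A,B)
= 0.36·43 + -0.24·15 + -0.12·-20 = 14.28

14.2800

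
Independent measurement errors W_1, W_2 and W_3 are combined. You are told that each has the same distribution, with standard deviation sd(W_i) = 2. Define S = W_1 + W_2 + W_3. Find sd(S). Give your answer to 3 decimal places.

3.464

Var(W_i) = (2)² = 4
By independence, Var(S) = (1)²Var(W_1) + (1)²Var(W_2) + (1)²Var(W_3)
= (1)²·4 + (1)²·4 + (1)²·4 = 12
sd(S) = √12 ≈ 3.464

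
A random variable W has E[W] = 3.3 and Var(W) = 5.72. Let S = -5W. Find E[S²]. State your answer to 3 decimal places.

415.250

E[-5W] = -5·3.3 = -16.5
Var(-5W) = (-5)²·5.72 = 143
E[S²] = Var(S) + (E[S])² = 143 + (-16.5)² = 415.25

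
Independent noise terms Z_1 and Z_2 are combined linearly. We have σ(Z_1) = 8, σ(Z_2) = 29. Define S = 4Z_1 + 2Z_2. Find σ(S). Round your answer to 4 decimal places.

var(Z_1) = 64, var(Z_2) = 841
By independence, var(S) = (4)²var(Z_1) + (2)²var(Z_2)
= (4)²·64 + (2)²·841 = 4388
σ(S) = √4388 ≈ 66.2420

66.2420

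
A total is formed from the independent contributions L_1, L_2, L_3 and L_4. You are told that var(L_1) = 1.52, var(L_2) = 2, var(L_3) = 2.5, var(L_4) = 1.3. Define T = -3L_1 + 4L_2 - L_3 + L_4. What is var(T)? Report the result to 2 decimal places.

By independence, var(T) = (-3)²var(L_1) + (4)²var(L_2) + (-1)²var(L_3) + (1)²var(L_4)
= (-3)²·1.52 + (4)²·2 + (-1)²·2.5 + (1)²·1.3 = 49.48

49.48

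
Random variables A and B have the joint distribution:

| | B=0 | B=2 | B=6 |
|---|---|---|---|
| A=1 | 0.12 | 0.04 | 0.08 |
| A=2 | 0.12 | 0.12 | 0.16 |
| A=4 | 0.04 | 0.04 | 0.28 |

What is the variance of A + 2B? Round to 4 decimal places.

E[A] = 2.48,  E[B] = 3.52,  E[AB] = 10
Var(A) = 7.6 − (2.48)² = 1.4496;  Var(B) = 19.52 − (3.52)² = 7.1296
Cov(A,B) = 10 − (2.48)(3.52) = 1.2704
Var(A + 2B) = (1)²·1.4496 + (2)²·7.1296 + 2·(1)·(2)·1.2704 = 35.0496

35.0496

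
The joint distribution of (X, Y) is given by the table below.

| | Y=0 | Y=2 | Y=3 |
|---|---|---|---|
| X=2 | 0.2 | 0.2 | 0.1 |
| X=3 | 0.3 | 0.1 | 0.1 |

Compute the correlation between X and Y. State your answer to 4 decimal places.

-0.1601

E[X] = 2.5,  E[Y] = 1.2
E[XY] = 2.9
cov(X,Y) = E[XY] − E[X]E[Y] = 2.9 − (2.5)(1.2) = -0.1
Var(X) = 0.25,  Var(Y) = 1.56
ρ = -0.1 / √(0.25·1.56) ≈ -0.1601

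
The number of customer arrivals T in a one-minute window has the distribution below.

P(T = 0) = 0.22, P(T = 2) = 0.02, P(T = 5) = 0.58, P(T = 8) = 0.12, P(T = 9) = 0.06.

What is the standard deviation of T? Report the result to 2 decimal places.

2.72

E[T] = (0)(0.22) + (2)(0.02) + (5)(0.58) + (8)(0.12) + (9)(0.06) = 4.44
E[T²] = (0)²(0.22) + (2)²(0.02) + (5)²(0.58) + (8)²(0.12) + (9)²(0.06) = 27.12
V(T) = E[T²] − (E[T])² = 27.12 − (4.44)² = 7.4064
σ(T) = √7.4064 ≈ 2.72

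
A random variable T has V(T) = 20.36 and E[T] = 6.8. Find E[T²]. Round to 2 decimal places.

E[T²] = V(T) + (E[T])² = 20.36 + (6.8)² = 66.6

66.60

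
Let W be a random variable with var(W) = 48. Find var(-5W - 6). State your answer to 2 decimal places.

var(-5W - 6) = (-5)²·var(W) = 25·48 = 1200

1200.00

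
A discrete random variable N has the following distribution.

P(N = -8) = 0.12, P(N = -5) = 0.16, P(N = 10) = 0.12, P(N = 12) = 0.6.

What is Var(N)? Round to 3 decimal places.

E[N] = (-8)(0.12) + (-5)(0.16) + (10)(0.12) + (12)(0.6) = 6.64
E[N²] = (-8)²(0.12) + (-5)²(0.16) + (10)²(0.12) + (12)²(0.6) = 110.08
Var(N) = E[N²] − (E[N])² = 110.08 − (6.64)² = 65.9904

65.990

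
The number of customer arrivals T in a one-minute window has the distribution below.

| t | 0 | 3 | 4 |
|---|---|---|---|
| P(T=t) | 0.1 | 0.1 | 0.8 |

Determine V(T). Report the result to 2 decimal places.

E[T] = (0)(0.1) + (3)(0.1) + (4)(0.8) = 3.5
E[T²] = (0)²(0.1) + (3)²(0.1) + (4)²(0.8) = 13.7
V(T) = E[T²] − (E[T])² = 13.7 − (3.5)² = 1.45

1.45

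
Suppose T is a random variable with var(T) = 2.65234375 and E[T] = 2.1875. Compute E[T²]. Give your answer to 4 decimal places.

E[T²] = var(T) + (E[T])² = 2.65234375 + (2.1875)² = 7.4375

7.4375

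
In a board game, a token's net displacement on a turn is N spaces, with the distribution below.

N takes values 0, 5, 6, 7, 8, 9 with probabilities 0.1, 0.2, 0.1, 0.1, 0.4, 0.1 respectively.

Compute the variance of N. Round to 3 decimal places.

6.240

E[N] = (0)(0.1) + (5)(0.2) + (6)(0.1) + (7)(0.1) + (8)(0.4) + (9)(0.1) = 6.4
E[N²] = (0)²(0.1) + (5)²(0.2) + (6)²(0.1) + (7)²(0.1) + (8)²(0.4) + (9)²(0.1) = 47.2
V(N) = E[N²] − (E[N])² = 47.2 − (6.4)² = 6.24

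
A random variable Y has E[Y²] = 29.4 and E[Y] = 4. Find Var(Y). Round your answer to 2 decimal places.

Var(Y) = 29.4 − (4)² = 13.4

13.40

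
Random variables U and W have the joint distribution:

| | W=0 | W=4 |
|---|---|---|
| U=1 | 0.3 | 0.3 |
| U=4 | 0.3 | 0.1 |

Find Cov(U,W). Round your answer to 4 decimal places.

-0.7200

E[U] = 2.2,  E[W] = 1.6
E[UW] = 2.8
Cov(U,W) = E[UW] − E[U]E[W] = 2.8 − (2.2)(1.6) = -0.72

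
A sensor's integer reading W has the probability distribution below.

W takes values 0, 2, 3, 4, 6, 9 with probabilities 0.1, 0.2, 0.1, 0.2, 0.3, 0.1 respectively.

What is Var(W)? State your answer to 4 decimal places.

E[W] = (0)(0.1) + (2)(0.2) + (3)(0.1) + (4)(0.2) + (6)(0.3) + (9)(0.1) = 4.2
E[W²] = (0)²(0.1) + (2)²(0.2) + (3)²(0.1) + (4)²(0.2) + (6)²(0.3) + (9)²(0.1) = 23.8
Var(W) = E[W²] − (E[W])² = 23.8 − (4.2)² = 6.16

6.1600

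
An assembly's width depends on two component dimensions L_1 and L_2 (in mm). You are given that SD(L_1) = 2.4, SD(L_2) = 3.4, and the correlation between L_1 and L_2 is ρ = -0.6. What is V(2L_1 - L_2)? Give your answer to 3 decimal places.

V(L_1) = (2.4)² = 5.76;  V(L_2) = (3.4)² = 11.56
Cov(L_1,L_2) = ρ·SD(L_1)·SD(L_2) = -0.6·2.4·3.4 = -4.896
V(2L_1 - L_2) = (2)²·V(L_1) + (-1)²·V(L_2) + 2·(2)·(-1)·Cov(L_1,L_2)
= 4·5.76 + 1·11.56 + -4·-4.896 = 54.184

54.184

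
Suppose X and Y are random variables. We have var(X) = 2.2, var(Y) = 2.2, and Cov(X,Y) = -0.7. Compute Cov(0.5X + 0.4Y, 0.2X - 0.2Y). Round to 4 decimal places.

Cov(0.5X + 0.4Y, 0.2X - 0.2Y) = (0.5)(0.2)var(X) + (0.4)(-0.2)var(Y) + [(0.5)(-0.2) + (0.4)(0.2)]Cov(X,Y)
= 0.1·2.2 + -0.08·2.2 + -0.02·-0.7 = 0.058

0.0580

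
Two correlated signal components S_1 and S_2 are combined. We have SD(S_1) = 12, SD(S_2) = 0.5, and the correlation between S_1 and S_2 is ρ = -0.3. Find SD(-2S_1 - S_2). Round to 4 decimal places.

23.8548

var(S_1) = (12)² = 144;  var(S_2) = (0.5)² = 0.25
Cov(S_1,S_2) = ρ·SD(S_1)·SD(S_2) = -0.3·12·0.5 = -1.8
var(-2S_1 - S_2) = (-2)²·var(S_1) + (-1)²·var(S_2) + 2·(-2)·(-1)·Cov(S_1,S_2)
= 4·144 + 1·0.25 + 4·-1.8 = 569.05
SD(-2S_1 - S_2) = √569.05 ≈ 23.8548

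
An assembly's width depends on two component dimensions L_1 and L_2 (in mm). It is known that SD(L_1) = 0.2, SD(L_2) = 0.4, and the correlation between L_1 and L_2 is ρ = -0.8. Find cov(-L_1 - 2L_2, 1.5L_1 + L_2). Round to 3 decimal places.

-0.124

Var(L_1) = (0.2)² = 0.04;  Var(L_2) = (0.4)² = 0.16
cov(L_1,L_2) = ρ·SD(L_1)·SD(L_2) = -0.8·0.2·0.4 = -0.064
cov(-L_1 - 2L_2, 1.5L_1 + L_2) = (-1)(1.5)Var(L_1) + (-2)(1)Var(L_2) + [(-1)(1) + (-2)(1.5)]cov(L_1,L_2)
= -1.5·0.04 + -2·0.16 + -4·-0.064 = -0.124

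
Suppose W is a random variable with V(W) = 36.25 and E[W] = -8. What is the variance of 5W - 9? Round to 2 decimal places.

906.25

V(5W - 9) = (5)²·V(W) = 25·36.25 = 906.25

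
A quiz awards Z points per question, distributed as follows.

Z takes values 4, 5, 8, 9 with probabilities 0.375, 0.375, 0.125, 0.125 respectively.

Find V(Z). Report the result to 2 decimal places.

3.25

E[Z] = (4)(0.375) + (5)(0.375) + (8)(0.125) + (9)(0.125) = 5.5
E[Z²] = (4)²(0.375) + (5)²(0.375) + (8)²(0.125) + (9)²(0.125) = 33.5
V(Z) = E[Z²] − (E[Z])² = 33.5 − (5.5)² = 3.25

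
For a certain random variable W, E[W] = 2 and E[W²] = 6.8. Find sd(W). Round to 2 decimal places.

V(W) = 6.8 − (2)² = 2.8
sd(W) = √2.8 ≈ 1.67

1.67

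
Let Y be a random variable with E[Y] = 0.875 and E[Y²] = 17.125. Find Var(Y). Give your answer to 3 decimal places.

16.359

Var(Y) = 17.125 − (0.875)² = 16.359375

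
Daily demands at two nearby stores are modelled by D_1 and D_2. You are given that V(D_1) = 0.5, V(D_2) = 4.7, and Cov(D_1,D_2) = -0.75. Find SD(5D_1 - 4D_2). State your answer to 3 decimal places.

10.849

V(5D_1 - 4D_2) = (5)²·V(D_1) + (-4)²·V(D_2) + 2·(5)·(-4)·Cov(D_1,D_2)
= 25·0.5 + 16·4.7 + -40·-0.75 = 117.7
SD(5D_1 - 4D_2) = √117.7 ≈ 10.849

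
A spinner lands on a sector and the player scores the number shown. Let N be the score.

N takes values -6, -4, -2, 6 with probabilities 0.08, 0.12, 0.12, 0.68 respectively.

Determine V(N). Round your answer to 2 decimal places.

21.47

E[N] = (-6)(0.08) + (-4)(0.12) + (-2)(0.12) + (6)(0.68) = 2.88
E[N²] = (-6)²(0.08) + (-4)²(0.12) + (-2)²(0.12) + (6)²(0.68) = 29.76
V(N) = E[N²] − (E[N])² = 29.76 − (2.88)² = 21.4656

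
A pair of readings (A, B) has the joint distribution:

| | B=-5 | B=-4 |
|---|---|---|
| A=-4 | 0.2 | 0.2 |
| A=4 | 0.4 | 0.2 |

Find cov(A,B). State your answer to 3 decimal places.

E[A] = 0.8,  E[B] = -4.6
E[AB] = -4
cov(A,B) = E[AB] − E[A]E[B] = -4 − (0.8)(-4.6) = -0.32

-0.320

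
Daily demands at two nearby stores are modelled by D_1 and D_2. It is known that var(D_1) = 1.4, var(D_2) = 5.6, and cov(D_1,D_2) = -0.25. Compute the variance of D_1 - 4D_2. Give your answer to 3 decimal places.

93.000

var(D_1 - 4D_2) = (1)²·var(D_1) + (-4)²·var(D_2) + 2·(1)·(-4)·cov(D_1,D_2)
= 1·1.4 + 16·5.6 + -8·-0.25 = 93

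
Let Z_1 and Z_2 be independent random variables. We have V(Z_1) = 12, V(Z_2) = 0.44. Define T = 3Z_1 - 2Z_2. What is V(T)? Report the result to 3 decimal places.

By independence, V(T) = (3)²V(Z_1) + (-2)²V(Z_2)
= (3)²·12 + (-2)²·0.44 = 109.76

109.760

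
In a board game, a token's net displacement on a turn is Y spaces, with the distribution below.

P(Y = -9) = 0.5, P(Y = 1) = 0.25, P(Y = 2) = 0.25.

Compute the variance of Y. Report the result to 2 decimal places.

27.69

E[Y] = (-9)(0.5) + (1)(0.25) + (2)(0.25) = -3.75
E[Y²] = (-9)²(0.5) + (1)²(0.25) + (2)²(0.25) = 41.75
V(Y) = E[Y²] − (E[Y])² = 41.75 − (-3.75)² = 27.6875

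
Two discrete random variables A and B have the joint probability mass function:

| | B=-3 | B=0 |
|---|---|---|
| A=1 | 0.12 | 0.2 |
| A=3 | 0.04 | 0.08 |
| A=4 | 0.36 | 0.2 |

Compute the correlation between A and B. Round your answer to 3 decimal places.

-0.239

E[A] = 2.92,  E[B] = -1.56
E[AB] = -5.04
cov(A,B) = E[AB] − E[A]E[B] = -5.04 − (2.92)(-1.56) = -0.4848
Var(A) = 1.8336,  Var(B) = 2.2464
ρ = -0.4848 / √(1.8336·2.2464) ≈ -0.239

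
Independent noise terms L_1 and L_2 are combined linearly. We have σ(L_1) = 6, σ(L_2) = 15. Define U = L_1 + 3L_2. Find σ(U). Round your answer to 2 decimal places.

var(L_1) = 36, var(L_2) = 225
By independence, var(U) = (1)²var(L_1) + (3)²var(L_2)
= (1)²·36 + (3)²·225 = 2061
σ(U) = √2061 ≈ 45.40

45.40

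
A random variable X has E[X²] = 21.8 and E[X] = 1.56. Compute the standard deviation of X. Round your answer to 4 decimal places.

4.4007

var(X) = 21.8 − (1.56)² = 19.3664
σ(X) = √19.3664 ≈ 4.4007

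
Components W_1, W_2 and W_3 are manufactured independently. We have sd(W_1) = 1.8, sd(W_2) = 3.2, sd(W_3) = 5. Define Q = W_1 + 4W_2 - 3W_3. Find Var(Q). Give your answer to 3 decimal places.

392.080

Var(W_1) = 3.24, Var(W_2) = 10.24, Var(W_3) = 25
By independence, Var(Q) = (1)²Var(W_1) + (4)²Var(W_2) + (-3)²Var(W_3)
= (1)²·3.24 + (4)²·10.24 + (-3)²·25 = 392.08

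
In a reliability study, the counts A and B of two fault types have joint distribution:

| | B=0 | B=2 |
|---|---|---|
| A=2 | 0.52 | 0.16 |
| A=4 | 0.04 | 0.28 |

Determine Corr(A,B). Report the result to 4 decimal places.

E[A] = 2.64,  E[B] = 0.88
E[AB] = 2.88
Cov(A,B) = E[AB] − E[A]E[B] = 2.88 − (2.64)(0.88) = 0.5568
Var(A) = 0.8704,  Var(B) = 0.9856
ρ = 0.5568 / √(0.8704·0.9856) ≈ 0.6012

0.6012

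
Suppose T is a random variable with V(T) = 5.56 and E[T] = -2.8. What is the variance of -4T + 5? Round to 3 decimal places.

88.960

V(-4T + 5) = (-4)²·V(T) = 16·5.56 = 88.96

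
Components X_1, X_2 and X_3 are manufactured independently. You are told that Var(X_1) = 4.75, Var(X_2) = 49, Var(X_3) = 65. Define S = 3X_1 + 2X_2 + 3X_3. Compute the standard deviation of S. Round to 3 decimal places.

By independence, Var(S) = (3)²Var(X_1) + (2)²Var(X_2) + (3)²Var(X_3)
= (3)²·4.75 + (2)²·49 + (3)²·65 = 823.75
SD(S) = √823.75 ≈ 28.701

28.701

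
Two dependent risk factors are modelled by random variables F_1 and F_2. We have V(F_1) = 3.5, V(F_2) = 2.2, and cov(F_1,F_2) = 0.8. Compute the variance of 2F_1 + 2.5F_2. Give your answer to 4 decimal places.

35.7500

V(2F_1 + 2.5F_2) = (2)²·V(F_1) + (2.5)²·V(F_2) + 2·(2)·(2.5)·cov(F_1,F_2)
= 4·3.5 + 6.25·2.2 + 10·0.8 = 35.75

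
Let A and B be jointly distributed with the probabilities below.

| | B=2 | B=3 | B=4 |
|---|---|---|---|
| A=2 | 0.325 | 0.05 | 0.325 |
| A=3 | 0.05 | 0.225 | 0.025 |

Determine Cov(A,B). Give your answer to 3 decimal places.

-0.018

E[A] = 2.3,  E[B] = 2.975
E[AB] = 6.825
Cov(A,B) = E[AB] − E[A]E[B] = 6.825 − (2.3)(2.975) = -0.0175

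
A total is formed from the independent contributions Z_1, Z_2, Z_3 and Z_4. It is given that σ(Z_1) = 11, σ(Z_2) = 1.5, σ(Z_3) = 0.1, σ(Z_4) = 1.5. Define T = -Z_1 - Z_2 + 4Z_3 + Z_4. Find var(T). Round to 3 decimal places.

125.660

var(Z_1) = 121, var(Z_2) = 2.25, var(Z_3) = 0.01, var(Z_4) = 2.25
By independence, var(T) = (-1)²var(Z_1) + (-1)²var(Z_2) + (4)²var(Z_3) + (1)²var(Z_4)
= (-1)²·121 + (-1)²·2.25 + (4)²·0.01 + (1)²·2.25 = 125.66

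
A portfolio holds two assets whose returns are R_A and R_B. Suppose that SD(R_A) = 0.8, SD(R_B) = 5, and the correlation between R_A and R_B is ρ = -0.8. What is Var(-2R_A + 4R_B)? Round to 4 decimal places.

453.7600

Var(R_A) = (0.8)² = 0.64;  Var(R_B) = (5)² = 25
cov(R_A,R_B) = ρ·SD(R_A)·SD(R_B) = -0.8·0.8·5 = -3.2
Var(-2R_A + 4R_B) = (-2)²·Var(R_A) + (4)²·Var(R_B) + 2·(-2)·(4)·cov(R_A,R_B)
= 4·0.64 + 16·25 + -16·-3.2 = 453.76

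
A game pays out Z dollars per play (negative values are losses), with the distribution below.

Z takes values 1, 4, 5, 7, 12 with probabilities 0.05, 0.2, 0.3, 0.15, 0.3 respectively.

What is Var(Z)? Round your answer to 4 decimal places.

12.3000

E[Z] = (1)(0.05) + (4)(0.2) + (5)(0.3) + (7)(0.15) + (12)(0.3) = 7
E[Z²] = (1)²(0.05) + (4)²(0.2) + (5)²(0.3) + (7)²(0.15) + (12)²(0.3) = 61.3
Var(Z) = E[Z²] − (E[Z])² = 61.3 − (7)² = 12.3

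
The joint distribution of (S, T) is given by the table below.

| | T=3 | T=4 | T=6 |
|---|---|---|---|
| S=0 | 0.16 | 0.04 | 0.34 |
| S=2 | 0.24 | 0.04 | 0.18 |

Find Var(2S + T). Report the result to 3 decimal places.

4.650

E[S] = 0.92,  E[T] = 4.64,  E[ST] = 3.92
Var(S) = 1.84 − (0.92)² = 0.9936;  Var(T) = 23.6 − (4.64)² = 2.0704
Cov(S,T) = 3.92 − (0.92)(4.64) = -0.3488
Var(2S + T) = (2)²·0.9936 + (1)²·2.0704 + 2·(2)·(1)·-0.3488 = 4.6496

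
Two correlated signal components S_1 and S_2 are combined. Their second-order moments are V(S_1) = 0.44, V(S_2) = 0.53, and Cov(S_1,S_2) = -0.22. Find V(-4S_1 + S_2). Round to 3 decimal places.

V(-4S_1 + S_2) = (-4)²·V(S_1) + (1)²·V(S_2) + 2·(-4)·(1)·Cov(S_1,S_2)
= 16·0.44 + 1·0.53 + -8·-0.22 = 9.33

9.330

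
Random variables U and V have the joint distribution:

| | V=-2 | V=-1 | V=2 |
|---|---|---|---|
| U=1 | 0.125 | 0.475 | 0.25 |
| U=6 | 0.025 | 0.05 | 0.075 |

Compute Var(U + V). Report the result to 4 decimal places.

E[U] = 1.75,  E[V] = -0.175,  E[UV] = 0.075
Var(U) = 6.25 − (1.75)² = 3.1875;  Var(V) = 2.425 − (-0.175)² = 2.394375
Cov(U,V) = 0.075 − (1.75)(-0.175) = 0.38125
Var(U + V) = (1)²·3.1875 + (1)²·2.394375 + 2·(1)·(1)·0.38125 = 6.344375

6.3444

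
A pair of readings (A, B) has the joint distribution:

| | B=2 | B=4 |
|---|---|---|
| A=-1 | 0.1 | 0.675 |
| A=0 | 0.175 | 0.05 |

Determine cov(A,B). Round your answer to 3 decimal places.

E[A] = -0.775,  E[B] = 3.45
E[AB] = -2.9
cov(A,B) = E[AB] − E[A]E[B] = -2.9 − (-0.775)(3.45) = -0.22625

-0.226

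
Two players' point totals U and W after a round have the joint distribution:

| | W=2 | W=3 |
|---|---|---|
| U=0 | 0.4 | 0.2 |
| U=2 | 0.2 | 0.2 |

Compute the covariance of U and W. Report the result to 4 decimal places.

E[U] = 0.8,  E[W] = 2.4
E[UW] = 2
Cov(U,W) = E[UW] − E[U]E[W] = 2 − (0.8)(2.4) = 0.08

0.0800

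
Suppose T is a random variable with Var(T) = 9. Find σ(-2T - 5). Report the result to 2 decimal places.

Var(-2T - 5) = (-2)²·9 = 36
σ(-2T - 5) = √36 ≈ 6.00

6.00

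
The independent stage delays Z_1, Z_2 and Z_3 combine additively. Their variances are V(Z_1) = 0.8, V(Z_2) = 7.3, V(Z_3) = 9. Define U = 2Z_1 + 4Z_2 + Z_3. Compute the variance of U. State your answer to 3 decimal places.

By independence, V(U) = (2)²V(Z_1) + (4)²V(Z_2) + (1)²V(Z_3)
= (2)²·0.8 + (4)²·7.3 + (1)²·9 = 129

129.000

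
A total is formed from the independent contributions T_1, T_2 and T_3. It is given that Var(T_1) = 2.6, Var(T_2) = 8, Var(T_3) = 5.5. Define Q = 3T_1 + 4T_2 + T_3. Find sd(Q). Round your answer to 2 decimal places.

12.53

By independence, Var(Q) = (3)²Var(T_1) + (4)²Var(T_2) + (1)²Var(T_3)
= (3)²·2.6 + (4)²·8 + (1)²·5.5 = 156.9
sd(Q) = √156.9 ≈ 12.53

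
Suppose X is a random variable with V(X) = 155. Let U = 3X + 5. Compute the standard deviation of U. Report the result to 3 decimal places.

V(3X + 5) = (3)²·155 = 1395
SD(U) = √1395 ≈ 37.350

37.350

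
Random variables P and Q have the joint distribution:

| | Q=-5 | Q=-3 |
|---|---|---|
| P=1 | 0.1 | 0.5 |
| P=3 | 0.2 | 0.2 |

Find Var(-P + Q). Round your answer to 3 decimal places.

2.440

E[P] = 1.8,  E[Q] = -3.6,  E[PQ] = -6.8
Var(P) = 4.2 − (1.8)² = 0.96;  Var(Q) = 13.8 − (-3.6)² = 0.84
cov(P,Q) = -6.8 − (1.8)(-3.6) = -0.32
Var(-P + Q) = (-1)²·0.96 + (1)²·0.84 + 2·(-1)·(1)·-0.32 = 2.44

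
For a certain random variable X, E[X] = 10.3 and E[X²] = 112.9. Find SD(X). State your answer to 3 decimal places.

2.610

V(X) = 112.9 − (10.3)² = 6.81
SD(X) = √6.81 ≈ 2.610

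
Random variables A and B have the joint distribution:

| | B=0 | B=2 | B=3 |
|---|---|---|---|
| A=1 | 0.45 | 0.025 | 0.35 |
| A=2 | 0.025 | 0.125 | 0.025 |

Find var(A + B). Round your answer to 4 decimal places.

E[A] = 1.175,  E[B] = 1.425,  E[AB] = 1.75
var(A) = 1.525 − (1.175)² = 0.144375;  var(B) = 3.975 − (1.425)² = 1.944375
cov(A,B) = 1.75 − (1.175)(1.425) = 0.075625
var(A + B) = (1)²·0.144375 + (1)²·1.944375 + 2·(1)·(1)·0.075625 = 2.24

2.2400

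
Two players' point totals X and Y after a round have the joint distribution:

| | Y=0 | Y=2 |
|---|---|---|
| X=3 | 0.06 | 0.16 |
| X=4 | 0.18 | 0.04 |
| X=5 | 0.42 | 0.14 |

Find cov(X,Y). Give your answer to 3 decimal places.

-0.271

E[X] = 4.34,  E[Y] = 0.68
E[XY] = 2.68
cov(X,Y) = E[XY] − E[X]E[Y] = 2.68 − (4.34)(0.68) = -0.2712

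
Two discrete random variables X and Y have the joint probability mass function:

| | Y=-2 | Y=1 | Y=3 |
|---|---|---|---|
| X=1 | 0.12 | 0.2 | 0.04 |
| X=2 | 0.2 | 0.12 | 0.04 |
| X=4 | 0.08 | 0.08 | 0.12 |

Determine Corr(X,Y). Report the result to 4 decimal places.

E[X] = 2.2,  E[Y] = 0.2
E[XY] = 0.88
Cov(X,Y) = E[XY] − E[X]E[Y] = 0.88 − (2.2)(0.2) = 0.44
V(X) = 1.44,  V(Y) = 3.76
ρ = 0.44 / √(1.44·3.76) ≈ 0.1891

0.1891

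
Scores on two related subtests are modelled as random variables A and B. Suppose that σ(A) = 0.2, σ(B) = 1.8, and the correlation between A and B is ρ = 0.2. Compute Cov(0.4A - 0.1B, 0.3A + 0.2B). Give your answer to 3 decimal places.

Var(A) = (0.2)² = 0.04;  Var(B) = (1.8)² = 3.24
Cov(A,B) = ρ·σ(A)·σ(B) = 0.2·0.2·1.8 = 0.072
Cov(0.4A - 0.1B, 0.3A + 0.2B) = (0.4)(0.3)Var(A) + (-0.1)(0.2)Var(B) + [(0.4)(0.2) + (-0.1)(0.3)]Cov(A,B)
= 0.12·0.04 + -0.02·3.24 + 0.05·0.072 = -0.0564

-0.056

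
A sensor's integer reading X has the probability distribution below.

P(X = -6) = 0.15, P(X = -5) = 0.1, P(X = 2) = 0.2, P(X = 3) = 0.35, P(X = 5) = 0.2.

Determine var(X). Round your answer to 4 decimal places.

E[X] = (-6)(0.15) + (-5)(0.1) + (2)(0.2) + (3)(0.35) + (5)(0.2) = 1.05
E[X²] = (-6)²(0.15) + (-5)²(0.1) + (2)²(0.2) + (3)²(0.35) + (5)²(0.2) = 16.85
var(X) = E[X²] − (E[X])² = 16.85 − (1.05)² = 15.7475

15.7475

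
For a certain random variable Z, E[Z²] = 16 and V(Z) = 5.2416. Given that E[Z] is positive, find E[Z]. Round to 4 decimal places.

(E[Z])² = E[Z²] − V(Z) = 16 − 5.2416 = 10.7584
E[Z] = √10.7584 = 3.28

3.2800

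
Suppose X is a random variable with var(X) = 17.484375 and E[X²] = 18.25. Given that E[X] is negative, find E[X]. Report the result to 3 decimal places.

(E[X])² = E[X²] − var(X) = 18.25 − 17.484375 = 0.765625
E[X] = −√0.765625 = -0.875

-0.875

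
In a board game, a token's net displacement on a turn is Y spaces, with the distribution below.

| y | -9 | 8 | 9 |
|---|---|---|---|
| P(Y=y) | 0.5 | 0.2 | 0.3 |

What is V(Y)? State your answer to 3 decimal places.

77.560

E[Y] = (-9)(0.5) + (8)(0.2) + (9)(0.3) = -0.2
E[Y²] = (-9)²(0.5) + (8)²(0.2) + (9)²(0.3) = 77.6
V(Y) = E[Y²] − (E[Y])² = 77.6 − (-0.2)² = 77.56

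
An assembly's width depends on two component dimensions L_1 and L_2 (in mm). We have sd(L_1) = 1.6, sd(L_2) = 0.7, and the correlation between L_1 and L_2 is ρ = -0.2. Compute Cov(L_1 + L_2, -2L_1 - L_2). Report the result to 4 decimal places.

Var(L_1) = (1.6)² = 2.56;  Var(L_2) = (0.7)² = 0.49
Cov(L_1,L_2) = ρ·sd(L_1)·sd(L_2) = -0.2·1.6·0.7 = -0.224
Cov(L_1 + L_2, -2L_1 - L_2) = (1)(-2)Var(L_1) + (1)(-1)Var(L_2) + [(1)(-1) + (1)(-2)]Cov(L_1,L_2)
= -2·2.56 + -1·0.49 + -3·-0.224 = -4.938

-4.9380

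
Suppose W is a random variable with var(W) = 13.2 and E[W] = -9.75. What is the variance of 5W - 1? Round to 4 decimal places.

330.0000

var(5W - 1) = (5)²·var(W) = 25·13.2 = 330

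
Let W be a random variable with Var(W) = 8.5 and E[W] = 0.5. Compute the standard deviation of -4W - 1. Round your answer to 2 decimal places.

11.66

Var(-4W - 1) = (-4)²·8.5 = 136
SD(-4W - 1) = √136 ≈ 11.66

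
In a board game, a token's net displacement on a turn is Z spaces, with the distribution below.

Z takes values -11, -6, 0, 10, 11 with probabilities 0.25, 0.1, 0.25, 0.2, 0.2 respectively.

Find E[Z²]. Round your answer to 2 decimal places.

E[Z²] = (-11)²(0.25) + (-6)²(0.1) + (0)²(0.25) + (10)²(0.2) + (11)²(0.2) = 78.05

78.05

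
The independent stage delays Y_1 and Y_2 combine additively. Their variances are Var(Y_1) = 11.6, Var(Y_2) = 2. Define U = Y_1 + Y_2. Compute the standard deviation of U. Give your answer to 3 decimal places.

3.688

By independence, Var(U) = (1)²Var(Y_1) + (1)²Var(Y_2)
= (1)²·11.6 + (1)²·2 = 13.6
sd(U) = √13.6 ≈ 3.688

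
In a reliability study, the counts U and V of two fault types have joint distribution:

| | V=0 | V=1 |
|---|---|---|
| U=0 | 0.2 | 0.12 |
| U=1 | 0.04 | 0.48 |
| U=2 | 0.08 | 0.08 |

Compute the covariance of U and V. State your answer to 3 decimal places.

0.069

E[U] = 0.84,  E[V] = 0.68
E[UV] = 0.64
Cov(U,V) = E[UV] − E[U]E[V] = 0.64 − (0.84)(0.68) = 0.0688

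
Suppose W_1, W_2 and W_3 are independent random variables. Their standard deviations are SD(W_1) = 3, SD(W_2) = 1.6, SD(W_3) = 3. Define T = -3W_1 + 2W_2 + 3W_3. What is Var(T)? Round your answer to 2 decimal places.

172.24

Var(W_1) = 9, Var(W_2) = 2.56, Var(W_3) = 9
By independence, Var(T) = (-3)²Var(W_1) + (2)²Var(W_2) + (3)²Var(W_3)
= (-3)²·9 + (2)²·2.56 + (3)²·9 = 172.24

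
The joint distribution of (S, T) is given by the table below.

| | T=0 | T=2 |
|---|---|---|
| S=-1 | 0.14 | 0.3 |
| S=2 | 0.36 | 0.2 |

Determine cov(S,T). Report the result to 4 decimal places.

E[S] = 0.68,  E[T] = 1
E[ST] = 0.2
cov(S,T) = E[ST] − E[S]E[T] = 0.2 − (0.68)(1) = -0.48

-0.4800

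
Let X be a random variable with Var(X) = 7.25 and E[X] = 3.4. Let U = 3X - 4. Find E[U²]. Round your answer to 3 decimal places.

103.690

E[3X - 4] = 3·3.4 − 4 = 6.2
Var(3X - 4) = (3)²·7.25 = 65.25
E[U²] = Var(U) + (E[U])² = 65.25 + (6.2)² = 103.69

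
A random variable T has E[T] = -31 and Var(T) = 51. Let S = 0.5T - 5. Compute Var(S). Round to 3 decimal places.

Var(0.5T - 5) = (0.5)²·Var(T) = 0.25·51 = 12.75

12.750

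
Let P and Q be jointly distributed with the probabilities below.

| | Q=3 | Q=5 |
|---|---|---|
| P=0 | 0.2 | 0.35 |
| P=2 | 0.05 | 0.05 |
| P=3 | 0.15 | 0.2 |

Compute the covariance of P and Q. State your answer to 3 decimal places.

-0.100

E[P] = 1.25,  E[Q] = 4.2
E[PQ] = 5.15
Cov(P,Q) = E[PQ] − E[P]E[Q] = 5.15 − (1.25)(4.2) = -0.1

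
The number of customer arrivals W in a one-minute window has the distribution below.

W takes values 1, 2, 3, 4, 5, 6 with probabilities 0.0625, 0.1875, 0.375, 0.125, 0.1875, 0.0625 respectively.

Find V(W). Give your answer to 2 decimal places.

1.73

E[W] = (1)(0.0625) + (2)(0.1875) + (3)(0.375) + (4)(0.125) + (5)(0.1875) + (6)(0.0625) = 3.375
E[W²] = (1)²(0.0625) + (2)²(0.1875) + (3)²(0.375) + (4)²(0.125) + (5)²(0.1875) + (6)²(0.0625) = 13.125
V(W) = E[W²] − (E[W])² = 13.125 − (3.375)² = 1.734375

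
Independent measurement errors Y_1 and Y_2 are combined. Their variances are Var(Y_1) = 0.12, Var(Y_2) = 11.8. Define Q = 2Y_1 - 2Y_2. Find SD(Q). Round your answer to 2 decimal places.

6.91

By independence, Var(Q) = (2)²Var(Y_1) + (-2)²Var(Y_2)
= (2)²·0.12 + (-2)²·11.8 = 47.68
SD(Q) = √47.68 ≈ 6.91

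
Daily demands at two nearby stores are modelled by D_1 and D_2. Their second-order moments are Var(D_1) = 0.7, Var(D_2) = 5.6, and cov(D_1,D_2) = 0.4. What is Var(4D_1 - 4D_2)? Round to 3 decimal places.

88.000

Var(4D_1 - 4D_2) = (4)²·Var(D_1) + (-4)²·Var(D_2) + 2·(4)·(-4)·cov(D_1,D_2)
= 16·0.7 + 16·5.6 + -32·0.4 = 88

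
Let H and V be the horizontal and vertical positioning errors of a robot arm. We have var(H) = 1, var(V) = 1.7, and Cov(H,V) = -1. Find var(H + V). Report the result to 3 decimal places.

var(H + V) = (1)²·var(H) + (1)²·var(V) + 2·(1)·(1)·Cov(H,V)
= 1·1 + 1·1.7 + 2·-1 = 0.7

0.700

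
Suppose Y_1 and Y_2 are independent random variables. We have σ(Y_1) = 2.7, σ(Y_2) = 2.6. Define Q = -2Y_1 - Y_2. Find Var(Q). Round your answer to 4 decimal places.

Var(Y_1) = 7.29, Var(Y_2) = 6.76
By independence, Var(Q) = (-2)²Var(Y_1) + (-1)²Var(Y_2)
= (-2)²·7.29 + (-1)²·6.76 = 35.92

35.9200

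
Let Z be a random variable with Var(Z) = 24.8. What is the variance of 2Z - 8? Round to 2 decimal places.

99.20

Var(2Z - 8) = (2)²·Var(Z) = 4·24.8 = 99.2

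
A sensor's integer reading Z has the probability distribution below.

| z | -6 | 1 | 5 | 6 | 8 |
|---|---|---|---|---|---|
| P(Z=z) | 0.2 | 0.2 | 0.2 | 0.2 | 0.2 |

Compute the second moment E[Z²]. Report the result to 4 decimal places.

E[Z²] = (-6)²(0.2) + (1)²(0.2) + (5)²(0.2) + (6)²(0.2) + (8)²(0.2) = 32.4

32.4000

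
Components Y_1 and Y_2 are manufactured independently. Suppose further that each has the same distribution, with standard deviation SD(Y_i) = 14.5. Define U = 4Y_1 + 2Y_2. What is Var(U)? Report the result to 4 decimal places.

4205.0000

Var(Y_i) = (14.5)² = 210.25
By independence, Var(U) = (4)²Var(Y_1) + (2)²Var(Y_2)
= (4)²·210.25 + (2)²·210.25 = 4205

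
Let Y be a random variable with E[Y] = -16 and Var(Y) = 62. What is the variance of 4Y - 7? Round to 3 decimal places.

992.000

Var(4Y - 7) = (4)²·Var(Y) = 16·62 = 992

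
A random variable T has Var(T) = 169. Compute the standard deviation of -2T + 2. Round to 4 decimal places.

26.0000

Var(-2T + 2) = (-2)²·169 = 676
SD(-2T + 2) = √676 ≈ 26.0000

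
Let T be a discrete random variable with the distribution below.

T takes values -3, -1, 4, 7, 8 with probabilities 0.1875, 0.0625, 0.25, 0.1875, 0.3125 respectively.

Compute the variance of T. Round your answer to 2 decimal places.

17.40

E[T] = (-3)(0.1875) + (-1)(0.0625) + (4)(0.25) + (7)(0.1875) + (8)(0.3125) = 4.1875
E[T²] = (-3)²(0.1875) + (-1)²(0.0625) + (4)²(0.25) + (7)²(0.1875) + (8)²(0.3125) = 34.9375
Var(T) = E[T²] − (E[T])² = 34.9375 − (4.1875)² = 17.40234375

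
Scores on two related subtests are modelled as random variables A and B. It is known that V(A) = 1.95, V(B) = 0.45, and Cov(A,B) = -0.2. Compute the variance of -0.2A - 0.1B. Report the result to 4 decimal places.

0.0745

V(-0.2A - 0.1B) = (-0.2)²·V(A) + (-0.1)²·V(B) + 2·(-0.2)·(-0.1)·Cov(A,B)
= 0.04·1.95 + 0.01·0.45 + 0.04·-0.2 = 0.0745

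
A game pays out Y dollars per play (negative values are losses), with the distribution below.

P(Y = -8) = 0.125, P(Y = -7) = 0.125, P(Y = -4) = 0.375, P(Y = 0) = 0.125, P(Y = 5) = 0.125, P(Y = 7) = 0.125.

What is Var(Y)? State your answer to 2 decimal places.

E[Y] = (-8)(0.125) + (-7)(0.125) + (-4)(0.375) + (0)(0.125) + (5)(0.125) + (7)(0.125) = -1.875
E[Y²] = (-8)²(0.125) + (-7)²(0.125) + (-4)²(0.375) + (0)²(0.125) + (5)²(0.125) + (7)²(0.125) = 29.375
Var(Y) = E[Y²] − (E[Y])² = 29.375 − (-1.875)² = 25.859375

25.86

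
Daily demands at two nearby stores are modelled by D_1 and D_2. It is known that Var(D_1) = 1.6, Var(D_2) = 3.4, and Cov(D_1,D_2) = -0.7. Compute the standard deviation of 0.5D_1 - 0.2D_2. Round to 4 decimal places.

Var(0.5D_1 - 0.2D_2) = (0.5)²·Var(D_1) + (-0.2)²·Var(D_2) + 2·(0.5)·(-0.2)·Cov(D_1,D_2)
= 0.25·1.6 + 0.04·3.4 + -0.2·-0.7 = 0.676
SD(0.5D_1 - 0.2D_2) = √0.676 ≈ 0.8222

0.8222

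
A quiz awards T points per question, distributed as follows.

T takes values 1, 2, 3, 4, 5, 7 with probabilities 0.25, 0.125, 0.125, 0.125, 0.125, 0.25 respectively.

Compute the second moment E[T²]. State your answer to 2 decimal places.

E[T²] = (1)²(0.25) + (2)²(0.125) + (3)²(0.125) + (4)²(0.125) + (5)²(0.125) + (7)²(0.25) = 19.25

19.25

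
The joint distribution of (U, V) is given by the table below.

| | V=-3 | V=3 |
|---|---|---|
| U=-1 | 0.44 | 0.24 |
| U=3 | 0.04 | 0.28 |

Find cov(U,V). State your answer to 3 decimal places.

E[U] = 0.28,  E[V] = 0.12
E[UV] = 2.76
cov(U,V) = E[UV] − E[U]E[V] = 2.76 − (0.28)(0.12) = 2.7264

2.726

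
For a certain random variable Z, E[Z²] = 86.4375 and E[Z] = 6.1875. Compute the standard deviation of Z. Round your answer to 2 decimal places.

var(Z) = 86.4375 − (6.1875)² = 48.15234375
SD(Z) = √48.15234375 ≈ 6.94

6.94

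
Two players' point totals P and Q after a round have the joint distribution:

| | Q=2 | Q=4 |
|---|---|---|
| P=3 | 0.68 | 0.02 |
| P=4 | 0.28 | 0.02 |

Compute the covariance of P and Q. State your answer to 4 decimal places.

E[P] = 3.3,  E[Q] = 2.08
E[PQ] = 6.88
Cov(P,Q) = E[PQ] − E[P]E[Q] = 6.88 − (3.3)(2.08) = 0.016

0.0160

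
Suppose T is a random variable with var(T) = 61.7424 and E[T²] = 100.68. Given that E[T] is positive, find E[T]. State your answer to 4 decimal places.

6.2400

(E[T])² = E[T²] − var(T) = 100.68 − 61.7424 = 38.9376
E[T] = √38.9376 = 6.24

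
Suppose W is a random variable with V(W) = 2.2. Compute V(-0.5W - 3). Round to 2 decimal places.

0.55

V(-0.5W - 3) = (-0.5)²·V(W) = 0.25·2.2 = 0.55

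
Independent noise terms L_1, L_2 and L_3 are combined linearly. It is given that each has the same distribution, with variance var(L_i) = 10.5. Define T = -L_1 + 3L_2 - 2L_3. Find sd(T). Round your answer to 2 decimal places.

By independence, var(T) = (-1)²var(L_1) + (3)²var(L_2) + (-2)²var(L_3)
= (-1)²·10.5 + (3)²·10.5 + (-2)²·10.5 = 147
sd(T) = √147 ≈ 12.12

12.12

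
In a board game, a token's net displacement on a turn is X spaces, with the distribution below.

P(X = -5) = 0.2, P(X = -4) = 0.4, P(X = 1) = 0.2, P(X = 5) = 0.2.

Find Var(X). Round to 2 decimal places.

14.64

E[X] = (-5)(0.2) + (-4)(0.4) + (1)(0.2) + (5)(0.2) = -1.4
E[X²] = (-5)²(0.2) + (-4)²(0.4) + (1)²(0.2) + (5)²(0.2) = 16.6
Var(X) = E[X²] − (E[X])² = 16.6 − (-1.4)² = 14.64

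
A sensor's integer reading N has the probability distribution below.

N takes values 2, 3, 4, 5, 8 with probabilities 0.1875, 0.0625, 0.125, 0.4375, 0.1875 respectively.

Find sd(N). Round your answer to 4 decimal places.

E[N] = (2)(0.1875) + (3)(0.0625) + (4)(0.125) + (5)(0.4375) + (8)(0.1875) = 4.75
E[N²] = (2)²(0.1875) + (3)²(0.0625) + (4)²(0.125) + (5)²(0.4375) + (8)²(0.1875) = 26.25
Var(N) = E[N²] − (E[N])² = 26.25 − (4.75)² = 3.6875
sd(N) = √3.6875 ≈ 1.9203

1.9203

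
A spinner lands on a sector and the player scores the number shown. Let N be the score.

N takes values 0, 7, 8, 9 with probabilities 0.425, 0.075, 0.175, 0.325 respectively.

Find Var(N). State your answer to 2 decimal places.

E[N] = (0)(0.425) + (7)(0.075) + (8)(0.175) + (9)(0.325) = 4.85
E[N²] = (0)²(0.425) + (7)²(0.075) + (8)²(0.175) + (9)²(0.325) = 41.2
Var(N) = E[N²] − (E[N])² = 41.2 − (4.85)² = 17.6775

17.68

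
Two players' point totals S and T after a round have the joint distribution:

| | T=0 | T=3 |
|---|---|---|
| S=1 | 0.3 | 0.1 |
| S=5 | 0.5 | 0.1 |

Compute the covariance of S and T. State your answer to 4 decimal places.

E[S] = 3.4,  E[T] = 0.6
E[ST] = 1.8
Cov(S,T) = E[ST] − E[S]E[T] = 1.8 − (3.4)(0.6) = -0.24

-0.2400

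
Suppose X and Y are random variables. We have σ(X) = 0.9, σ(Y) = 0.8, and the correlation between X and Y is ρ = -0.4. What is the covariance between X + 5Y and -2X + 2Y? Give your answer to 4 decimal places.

var(X) = (0.9)² = 0.81;  var(Y) = (0.8)² = 0.64
Cov(X,Y) = ρ·σ(X)·σ(Y) = -0.4·0.9·0.8 = -0.288
Cov(X + 5Y, -2X + 2Y) = (1)(-2)var(X) + (5)(2)var(Y) + [(1)(2) + (5)(-2)]Cov(X,Y)
= -2·0.81 + 10·0.64 + -8·-0.288 = 7.084

7.0840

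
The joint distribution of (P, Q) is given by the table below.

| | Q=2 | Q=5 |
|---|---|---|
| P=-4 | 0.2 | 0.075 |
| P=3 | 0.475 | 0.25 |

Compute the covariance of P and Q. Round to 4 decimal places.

0.3019

E[P] = 1.075,  E[Q] = 2.975
E[PQ] = 3.5
Cov(P,Q) = E[PQ] − E[P]E[Q] = 3.5 − (1.075)(2.975) = 0.301875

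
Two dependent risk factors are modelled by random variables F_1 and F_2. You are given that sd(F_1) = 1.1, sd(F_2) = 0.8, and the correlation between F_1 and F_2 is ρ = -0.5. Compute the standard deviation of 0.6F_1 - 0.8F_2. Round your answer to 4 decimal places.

Var(F_1) = (1.1)² = 1.21;  Var(F_2) = (0.8)² = 0.64
Cov(F_1,F_2) = ρ·sd(F_1)·sd(F_2) = -0.5·1.1·0.8 = -0.44
Var(0.6F_1 - 0.8F_2) = (0.6)²·Var(F_1) + (-0.8)²·Var(F_2) + 2·(0.6)·(-0.8)·Cov(F_1,F_2)
= 0.36·1.21 + 0.64·0.64 + -0.96·-0.44 = 1.2676
sd(0.6F_1 - 0.8F_2) = √1.2676 ≈ 1.1259

1.1259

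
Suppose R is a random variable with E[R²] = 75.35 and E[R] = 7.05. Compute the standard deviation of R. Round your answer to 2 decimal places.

5.06

Var(R) = 75.35 − (7.05)² = 25.6475
sd(R) = √25.6475 ≈ 5.06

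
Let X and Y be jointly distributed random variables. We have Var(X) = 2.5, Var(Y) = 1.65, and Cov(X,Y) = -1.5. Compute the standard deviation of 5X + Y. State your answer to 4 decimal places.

Var(5X + Y) = (5)²·Var(X) + (1)²·Var(Y) + 2·(5)·(1)·Cov(X,Y)
= 25·2.5 + 1·1.65 + 10·-1.5 = 49.15
SD(5X + Y) = √49.15 ≈ 7.0107

7.0107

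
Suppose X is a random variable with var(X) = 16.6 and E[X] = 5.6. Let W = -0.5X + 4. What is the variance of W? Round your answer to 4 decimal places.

4.1500

var(-0.5X + 4) = (-0.5)²·var(X) = 0.25·16.6 = 4.15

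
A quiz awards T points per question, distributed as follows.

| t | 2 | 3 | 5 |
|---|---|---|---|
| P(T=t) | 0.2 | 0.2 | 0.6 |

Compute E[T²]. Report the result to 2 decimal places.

E[T²] = (2)²(0.2) + (3)²(0.2) + (5)²(0.6) = 17.6

17.60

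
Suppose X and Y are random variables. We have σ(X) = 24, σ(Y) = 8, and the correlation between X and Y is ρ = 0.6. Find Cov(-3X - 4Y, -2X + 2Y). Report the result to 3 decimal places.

Var(X) = (24)² = 576;  Var(Y) = (8)² = 64
Cov(X,Y) = ρ·σ(X)·σ(Y) = 0.6·24·8 = 115.2
Cov(-3X - 4Y, -2X + 2Y) = (-3)(-2)Var(X) + (-4)(2)Var(Y) + [(-3)(2) + (-4)(-2)]Cov(X,Y)
= 6·576 + -8·64 + 2·115.2 = 3174.4

3174.400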